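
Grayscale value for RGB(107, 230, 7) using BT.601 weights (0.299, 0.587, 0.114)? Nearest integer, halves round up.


Gray = 0.299×R + 0.587×G + 0.114×B
Gray = 0.299×107 + 0.587×230 + 0.114×7
Gray = 31.993 + 135.010 + 0.798
Gray = 167.801 → round half up → 168
Gray = 168


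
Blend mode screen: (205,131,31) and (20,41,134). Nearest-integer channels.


Screen: C = 255 - (255-A)×(255-B)/255, rounded to nearest integer
R: 255 - (255-205)×(255-20)/255 = 255 - 11750/255 ≈ 255 - 46.078 = 208.922 → 209
G: 255 - (255-131)×(255-41)/255 = 255 - 26536/255 ≈ 255 - 104.063 = 150.937 → 151
B: 255 - (255-31)×(255-134)/255 = 255 - 27104/255 ≈ 255 - 106.290 = 148.710 → 149
= RGB(209, 151, 149)


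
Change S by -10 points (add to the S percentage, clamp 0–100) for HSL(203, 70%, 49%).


Original S = 70%
Adjustment = -10 percentage points
New S = 70 + (-10) = 60
Clamp to [0, 100] → 60
= HSL(203°, 60%, 49%)


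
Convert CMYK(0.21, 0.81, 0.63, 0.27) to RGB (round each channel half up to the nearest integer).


R = 255 × (1-C) × (1-K) = 255 × 0.79 × 0.73 = 147.0585 → 147
G = 255 × (1-M) × (1-K) = 255 × 0.19 × 0.73 = 35.3685 → 35
B = 255 × (1-Y) × (1-K) = 255 × 0.37 × 0.73 = 68.8755 → 69
= RGB(147, 35, 69)


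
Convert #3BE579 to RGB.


3B → 59 (R)
E5 → 229 (G)
79 → 121 (B)
= RGB(59, 229, 121)


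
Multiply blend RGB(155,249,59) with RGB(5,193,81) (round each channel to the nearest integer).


Multiply: C = A×B/255, rounded to nearest integer
R: 155×5/255 = 775/255 ≈ 3.039 → 3
G: 249×193/255 = 48057/255 ≈ 188.459 → 188
B: 59×81/255 = 4779/255 ≈ 18.741 → 19
= RGB(3, 188, 19)


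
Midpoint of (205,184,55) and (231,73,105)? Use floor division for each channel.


Midpoint: each channel = ⌊(C₁+C₂)/2⌋
R: ⌊(205+231)/2⌋ = 218
G: ⌊(184+73)/2⌋ = 128
B: ⌊(55+105)/2⌋ = 80
= RGB(218, 128, 80)


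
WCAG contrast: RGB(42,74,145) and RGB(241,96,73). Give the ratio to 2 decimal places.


Linearize each sRGB channel c=v/255: c/12.92 if c ≤ 0.04045 else ((c+0.055)/1.055)^2.4
L = 0.2126×R_lin + 0.7152×G_lin + 0.0722×B_lin
Color 1 (42,74,145):
  R=42: 42/255≈0.1647 > 0.04045 → ((0.1647+0.055)/1.055)^2.4 ≈ 0.02315
  G=74: 74/255≈0.2902 > 0.04045 → ((0.2902+0.055)/1.055)^2.4 ≈ 0.06848
  B=145: 145/255≈0.5686 > 0.04045 → ((0.5686+0.055)/1.055)^2.4 ≈ 0.28315
  L1 = 0.2126×0.02315 + 0.7152×0.06848 + 0.0722×0.28315 ≈ 0.07434
Color 2 (241,96,73):
  R=241: 241/255≈0.9451 > 0.04045 → ((0.9451+0.055)/1.055)^2.4 ≈ 0.87962
  G=96: 96/255≈0.3765 > 0.04045 → ((0.3765+0.055)/1.055)^2.4 ≈ 0.11697
  B=73: 73/255≈0.2863 > 0.04045 → ((0.2863+0.055)/1.055)^2.4 ≈ 0.06663
  L2 = 0.2126×0.87962 + 0.7152×0.11697 + 0.0722×0.06663 ≈ 0.27548
Lighter = 0.27548, Darker = 0.07434
Ratio = (L_lighter + 0.05) / (L_darker + 0.05)
Ratio = (0.27548 + 0.05) / (0.07434 + 0.05) = 0.32548 / 0.12434 ≈ 2.6176
Ratio ≈ 2.62:1


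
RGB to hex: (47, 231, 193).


R = 47 → 2F (hex)
G = 231 → E7 (hex)
B = 193 → C1 (hex)
Hex = #2FE7C1


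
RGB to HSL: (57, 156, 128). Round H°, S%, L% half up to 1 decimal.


Normalize: R'=57/255≈0.2235, G'=156/255≈0.6118, B'=128/255≈0.5020
Max=156/255, Min=57/255, Δ=Max-Min=99/255
L = (Max+Min)/2 = (156+57)/510 = 213/510 = 0.41764… → L = 41.8%
L ≤ 0.5 → S = Δ/(Max+Min) = 99/(156+57) = 99/213 = 0.46478… → S = 46.5%
(the 1/255 factors cancel in S and H, so raw channel differences can be used)
Max is G' → H = 60 × ((B-R)/Δ + 2) = 60 × ((128-57)/99 + 2)
  71/99 + 2 = 0.7171… + 2 = 2.7171…
  H = 60 × 2.7171… = 163.030…° → H = 163.0°
= HSL(163.0°, 46.5%, 41.8%)


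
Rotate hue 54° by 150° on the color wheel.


New hue = (H + rotation) mod 360
New hue = (54 + 150) mod 360
= 204 mod 360
= 204°


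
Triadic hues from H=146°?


Triadic: equally spaced at 120° intervals
H1 = 146°
H2 = (146 + 120) mod 360 = 266°
H3 = (146 + 240) mod 360 = 26°
Triadic = 146°, 266°, 26°


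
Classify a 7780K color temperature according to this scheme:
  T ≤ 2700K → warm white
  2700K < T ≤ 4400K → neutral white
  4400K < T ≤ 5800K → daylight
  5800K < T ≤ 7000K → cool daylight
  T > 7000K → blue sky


Temperature: 7780K
7780K > 7000K → blue sky
Classification: blue sky


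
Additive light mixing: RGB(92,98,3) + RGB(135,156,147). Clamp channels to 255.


Additive: each channel = min(255, C₁+C₂)
R: 92+135 = 227 → 227
G: 98+156 = 254 → 254
B: 3+147 = 150 → 150
= RGB(227, 254, 150)


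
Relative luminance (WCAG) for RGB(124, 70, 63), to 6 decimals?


Linearize each channel (sRGB transfer function): c = v/255; c_lin = c/12.92 if c ≤ 0.04045, else ((c+0.055)/1.055)^2.4
  R: 124/255 ≈ 0.486275 > 0.04045 → ((0.486275+0.055)/1.055)^2.4 ≈ 0.201556
  G: 70/255 ≈ 0.274510 > 0.04045 → ((0.274510+0.055)/1.055)^2.4 ≈ 0.061246
  B: 63/255 ≈ 0.247059 > 0.04045 → ((0.247059+0.055)/1.055)^2.4 ≈ 0.049707
R_lin = 0.201556, G_lin = 0.061246, B_lin = 0.049707
L = 0.2126×R + 0.7152×G + 0.0722×B
L = 0.2126×0.201556 + 0.7152×0.061246 + 0.0722×0.049707
L ≈ 0.090243


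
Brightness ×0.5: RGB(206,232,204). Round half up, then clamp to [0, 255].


Multiply each channel by 0.5, round half up, clamp to [0, 255]
R: 206×0.5 = 103
G: 232×0.5 = 116
B: 204×0.5 = 102
= RGB(103, 116, 102)


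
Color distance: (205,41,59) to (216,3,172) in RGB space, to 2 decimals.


d = √[(R₁-R₂)² + (G₁-G₂)² + (B₁-B₂)²]
d = √[(205-216)² + (41-3)² + (59-172)²]
d = √[121 + 1444 + 12769]
d = √14334
d ≈ 119.72


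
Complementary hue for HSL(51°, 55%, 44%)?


Complement = opposite side of color wheel = hue + 180°
H' = (51 + 180) mod 360 = 231°
S and L unchanged.
= HSL(231°, 55%, 44%)


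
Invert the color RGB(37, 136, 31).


Invert: (255-R, 255-G, 255-B)
R: 255-37 = 218
G: 255-136 = 119
B: 255-31 = 224
= RGB(218, 119, 224)


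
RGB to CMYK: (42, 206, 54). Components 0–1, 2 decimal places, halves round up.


R'=42/255≈0.1647, G'=206/255≈0.8078, B'=54/255≈0.2118
K = 1 - max(R',G',B') = 1 - 206/255 = 49/255 = 0.19215… → 0.19
(1-R'-K)/(1-K) simplifies to (max-R)/max with max = 206:
C = (206-42)/206 = 164/206 = 0.79611… → 0.80
M = (206-206)/206 = 0/206 = 0 → 0.00
Y = (206-54)/206 = 152/206 = 0.73786… → 0.74
= CMYK(0.80, 0.00, 0.74, 0.19)


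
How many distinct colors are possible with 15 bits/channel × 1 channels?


Total bits = 15 bits/channel × 1 channels = 15 bits
Distinct colors = 2^15
= 32,768 colors


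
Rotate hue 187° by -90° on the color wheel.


New hue = (H + rotation) mod 360
New hue = (187 -90) mod 360
= 97 mod 360
= 97°


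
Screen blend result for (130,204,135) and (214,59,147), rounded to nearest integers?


Screen: C = 255 - (255-A)×(255-B)/255, rounded to nearest integer
R: 255 - (255-130)×(255-214)/255 = 255 - 5125/255 ≈ 255 - 20.098 = 234.902 → 235
G: 255 - (255-204)×(255-59)/255 = 255 - 9996/255 ≈ 255 - 39.200 = 215.800 → 216
B: 255 - (255-135)×(255-147)/255 = 255 - 12960/255 ≈ 255 - 50.824 = 204.176 → 204
= RGB(235, 216, 204)


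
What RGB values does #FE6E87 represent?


FE → 254 (R)
6E → 110 (G)
87 → 135 (B)
= RGB(254, 110, 135)


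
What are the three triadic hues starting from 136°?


Triadic: equally spaced at 120° intervals
H1 = 136°
H2 = (136 + 120) mod 360 = 256°
H3 = (136 + 240) mod 360 = 16°
Triadic = 136°, 256°, 16°


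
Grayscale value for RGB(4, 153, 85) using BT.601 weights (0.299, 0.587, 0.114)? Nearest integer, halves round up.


Gray = 0.299×R + 0.587×G + 0.114×B
Gray = 0.299×4 + 0.587×153 + 0.114×85
Gray = 1.196 + 89.811 + 9.690
Gray = 100.697 → round half up → 101
Gray = 101


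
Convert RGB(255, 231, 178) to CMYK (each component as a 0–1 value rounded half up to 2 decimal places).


R'=255/255≈1.0000, G'=231/255≈0.9059, B'=178/255≈0.6980
K = 1 - max(R',G',B') = 1 - 255/255 = 0/255 = 0 → 0.00
(1-R'-K)/(1-K) simplifies to (max-R)/max with max = 255:
C = (255-255)/255 = 0/255 = 0 → 0.00
M = (255-231)/255 = 24/255 = 0.09411… → 0.09
Y = (255-178)/255 = 77/255 = 0.30196… → 0.30
= CMYK(0.00, 0.09, 0.30, 0.00)


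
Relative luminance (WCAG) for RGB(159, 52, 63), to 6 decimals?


Linearize each channel (sRGB transfer function): c = v/255; c_lin = c/12.92 if c ≤ 0.04045, else ((c+0.055)/1.055)^2.4
  R: 159/255 ≈ 0.623529 > 0.04045 → ((0.623529+0.055)/1.055)^2.4 ≈ 0.346704
  G: 52/255 ≈ 0.203922 > 0.04045 → ((0.203922+0.055)/1.055)^2.4 ≈ 0.034340
  B: 63/255 ≈ 0.247059 > 0.04045 → ((0.247059+0.055)/1.055)^2.4 ≈ 0.049707
R_lin = 0.346704, G_lin = 0.034340, B_lin = 0.049707
L = 0.2126×R + 0.7152×G + 0.0722×B
L = 0.2126×0.346704 + 0.7152×0.034340 + 0.0722×0.049707
L ≈ 0.101858


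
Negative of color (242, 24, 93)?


Invert: (255-R, 255-G, 255-B)
R: 255-242 = 13
G: 255-24 = 231
B: 255-93 = 162
= RGB(13, 231, 162)


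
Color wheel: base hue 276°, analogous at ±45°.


Base hue: 276°
Left analog: (276 - 45) mod 360 = 231°
Right analog: (276 + 45) mod 360 = 321°
Analogous hues = 231° and 321°


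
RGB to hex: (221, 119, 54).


R = 221 → DD (hex)
G = 119 → 77 (hex)
B = 54 → 36 (hex)
Hex = #DD7736


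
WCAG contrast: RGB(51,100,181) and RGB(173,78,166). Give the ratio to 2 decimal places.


Linearize each sRGB channel c=v/255: c/12.92 if c ≤ 0.04045 else ((c+0.055)/1.055)^2.4
L = 0.2126×R_lin + 0.7152×G_lin + 0.0722×B_lin
Color 1 (51,100,181):
  R=51: 51/255≈0.2000 > 0.04045 → ((0.2000+0.055)/1.055)^2.4 ≈ 0.03310
  G=100: 100/255≈0.3922 > 0.04045 → ((0.3922+0.055)/1.055)^2.4 ≈ 0.12744
  B=181: 181/255≈0.7098 > 0.04045 → ((0.7098+0.055)/1.055)^2.4 ≈ 0.46208
  L1 = 0.2126×0.03310 + 0.7152×0.12744 + 0.0722×0.46208 ≈ 0.13154
Color 2 (173,78,166):
  R=173: 173/255≈0.6784 > 0.04045 → ((0.6784+0.055)/1.055)^2.4 ≈ 0.41789
  G=78: 78/255≈0.3059 > 0.04045 → ((0.3059+0.055)/1.055)^2.4 ≈ 0.07619
  B=166: 166/255≈0.6510 > 0.04045 → ((0.6510+0.055)/1.055)^2.4 ≈ 0.38133
  L2 = 0.2126×0.41789 + 0.7152×0.07619 + 0.0722×0.38133 ≈ 0.17086
Lighter = 0.17086, Darker = 0.13154
Ratio = (L_lighter + 0.05) / (L_darker + 0.05)
Ratio = (0.17086 + 0.05) / (0.13154 + 0.05) = 0.22086 / 0.18154 ≈ 1.2166
Ratio ≈ 1.22:1


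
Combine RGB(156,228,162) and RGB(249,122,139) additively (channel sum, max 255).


Additive: each channel = min(255, C₁+C₂)
R: 156+249 = 405 → 255
G: 228+122 = 350 → 255
B: 162+139 = 301 → 255
= RGB(255, 255, 255)


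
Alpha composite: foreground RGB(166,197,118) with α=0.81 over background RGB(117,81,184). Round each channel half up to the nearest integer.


C = α×F + (1-α)×B, with 1-α = 0.19
R: 0.81×166 + 0.19×117 = 134.46 + 22.23 = 156.69 → 157
G: 0.81×197 + 0.19×81 = 159.57 + 15.39 = 174.96 → 175
B: 0.81×118 + 0.19×184 = 95.58 + 34.96 = 130.54 → 131
= RGB(157, 175, 131)


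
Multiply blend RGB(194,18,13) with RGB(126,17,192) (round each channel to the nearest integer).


Multiply: C = A×B/255, rounded to nearest integer
R: 194×126/255 = 24444/255 ≈ 95.859 → 96
G: 18×17/255 = 306/255 ≈ 1.200 → 1
B: 13×192/255 = 2496/255 ≈ 9.788 → 10
= RGB(96, 1, 10)


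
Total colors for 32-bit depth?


Colors = 2^bits = 2^32
= 4,294,967,296 colors


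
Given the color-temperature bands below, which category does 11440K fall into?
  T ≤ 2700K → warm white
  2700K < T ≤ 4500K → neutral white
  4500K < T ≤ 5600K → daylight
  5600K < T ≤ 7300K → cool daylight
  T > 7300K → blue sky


Temperature: 11440K
11440K > 7300K → blue sky
Classification: blue sky


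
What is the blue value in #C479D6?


Color: #C479D6
R = C4 = 196
G = 79 = 121
B = D6 = 214
Blue = 214


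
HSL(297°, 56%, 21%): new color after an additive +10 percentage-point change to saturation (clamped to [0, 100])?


Original S = 56%
Adjustment = +10 percentage points
New S = 56 + (10) = 66
Clamp to [0, 100] → 66
= HSL(297°, 66%, 21%)


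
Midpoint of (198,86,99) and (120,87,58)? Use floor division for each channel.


Midpoint: each channel = ⌊(C₁+C₂)/2⌋
R: ⌊(198+120)/2⌋ = 159
G: ⌊(86+87)/2⌋ = 86
B: ⌊(99+58)/2⌋ = 78
= RGB(159, 86, 78)


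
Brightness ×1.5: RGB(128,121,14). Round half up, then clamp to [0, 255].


Multiply each channel by 1.5, round half up, clamp to [0, 255]
R: 128×1.5 = 192
G: 121×1.5 = 181.5 → round → 182
B: 14×1.5 = 21
= RGB(192, 182, 21)


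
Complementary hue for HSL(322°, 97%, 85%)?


Complement = opposite side of color wheel = hue + 180°
H' = (322 + 180) mod 360 = 142°
S and L unchanged.
= HSL(142°, 97%, 85%)


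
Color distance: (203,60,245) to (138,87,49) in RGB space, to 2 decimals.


d = √[(R₁-R₂)² + (G₁-G₂)² + (B₁-B₂)²]
d = √[(203-138)² + (60-87)² + (245-49)²]
d = √[4225 + 729 + 38416]
d = √43370
d ≈ 208.25


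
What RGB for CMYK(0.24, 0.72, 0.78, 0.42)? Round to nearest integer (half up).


R = 255 × (1-C) × (1-K) = 255 × 0.76 × 0.58 = 112.404 → 112
G = 255 × (1-M) × (1-K) = 255 × 0.28 × 0.58 = 41.412 → 41
B = 255 × (1-Y) × (1-K) = 255 × 0.22 × 0.58 = 32.538 → 33
= RGB(112, 41, 33)


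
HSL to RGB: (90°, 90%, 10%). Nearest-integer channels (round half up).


H=90°, S=0.90, L=0.10
C = (1-|2L-1|)×S = (1-|-0.80|)×0.90 = 0.18
H' = H/60 = 90/60 ≈ 1.5000; X = C×(1-|H' mod 2 - 1|) = 0.09
m = L - C/2 = 0.10 - 0.09 = 0.01
Sector ⌊H'⌋ = 1 → (R',G',B') = (0.09, 0.18, 0.0)
RGB = ((R'+m)×255, (G'+m)×255, (B'+m)×255) = (25.5, 48.45, 2.55)
Round half up → RGB(26, 48, 3)


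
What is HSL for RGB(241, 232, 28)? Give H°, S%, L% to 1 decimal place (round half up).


Normalize: R'=241/255≈0.9451, G'=232/255≈0.9098, B'=28/255≈0.1098
Max=241/255, Min=28/255, Δ=Max-Min=213/255
L = (Max+Min)/2 = (241+28)/510 = 269/510 = 0.52745… → L = 52.7%
L > 0.5 → S = Δ/(2-Max-Min) = 213/(510-241-28) = 213/241 = 0.88381… → S = 88.4%
(the 1/255 factors cancel in S and H, so raw channel differences can be used)
Max is R' → H = 60 × (((G-B)/Δ) mod 6) = 60 × (((232-28)/213) mod 6)
  204/213 = 0.9577…
  H = 60 × 0.9577… = 57.464…° → H = 57.5°
= HSL(57.5°, 88.4%, 52.7%)


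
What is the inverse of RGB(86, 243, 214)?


Invert: (255-R, 255-G, 255-B)
R: 255-86 = 169
G: 255-243 = 12
B: 255-214 = 41
= RGB(169, 12, 41)


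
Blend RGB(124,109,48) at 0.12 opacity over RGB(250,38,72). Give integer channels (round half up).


C = α×F + (1-α)×B, with 1-α = 0.88
R: 0.12×124 + 0.88×250 = 14.88 + 220.00 = 234.88 → 235
G: 0.12×109 + 0.88×38 = 13.08 + 33.44 = 46.52 → 47
B: 0.12×48 + 0.88×72 = 5.76 + 63.36 = 69.12 → 69
= RGB(235, 47, 69)


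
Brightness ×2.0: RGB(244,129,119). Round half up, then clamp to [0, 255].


Multiply each channel by 2.0, round half up, clamp to [0, 255]
R: 244×2.0 = 488 → clamp → 255
G: 129×2.0 = 258 → clamp → 255
B: 119×2.0 = 238
= RGB(255, 255, 238)


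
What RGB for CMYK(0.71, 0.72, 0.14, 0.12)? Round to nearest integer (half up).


R = 255 × (1-C) × (1-K) = 255 × 0.29 × 0.88 = 65.076 → 65
G = 255 × (1-M) × (1-K) = 255 × 0.28 × 0.88 = 62.832 → 63
B = 255 × (1-Y) × (1-K) = 255 × 0.86 × 0.88 = 192.984 → 193
= RGB(65, 63, 193)


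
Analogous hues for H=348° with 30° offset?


Base hue: 348°
Left analog: (348 - 30) mod 360 = 318°
Right analog: (348 + 30) mod 360 = 18°
Analogous hues = 318° and 18°


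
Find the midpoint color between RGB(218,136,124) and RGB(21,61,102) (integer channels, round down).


Midpoint: each channel = ⌊(C₁+C₂)/2⌋
R: ⌊(218+21)/2⌋ = 119
G: ⌊(136+61)/2⌋ = 98
B: ⌊(124+102)/2⌋ = 113
= RGB(119, 98, 113)


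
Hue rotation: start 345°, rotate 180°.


New hue = (H + rotation) mod 360
New hue = (345 + 180) mod 360
= 525 mod 360
= 165°


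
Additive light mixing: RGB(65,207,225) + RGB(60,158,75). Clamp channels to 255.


Additive: each channel = min(255, C₁+C₂)
R: 65+60 = 125 → 125
G: 207+158 = 365 → 255
B: 225+75 = 300 → 255
= RGB(125, 255, 255)


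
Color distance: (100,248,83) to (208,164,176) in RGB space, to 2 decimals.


d = √[(R₁-R₂)² + (G₁-G₂)² + (B₁-B₂)²]
d = √[(100-208)² + (248-164)² + (83-176)²]
d = √[11664 + 7056 + 8649]
d = √27369
d ≈ 165.44


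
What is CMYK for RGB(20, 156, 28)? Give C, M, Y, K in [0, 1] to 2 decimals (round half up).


R'=20/255≈0.0784, G'=156/255≈0.6118, B'=28/255≈0.1098
K = 1 - max(R',G',B') = 1 - 156/255 = 99/255 = 0.38823… → 0.39
(1-R'-K)/(1-K) simplifies to (max-R)/max with max = 156:
C = (156-20)/156 = 136/156 = 0.87179… → 0.87
M = (156-156)/156 = 0/156 = 0 → 0.00
Y = (156-28)/156 = 128/156 = 0.82051… → 0.82
= CMYK(0.87, 0.00, 0.82, 0.39)


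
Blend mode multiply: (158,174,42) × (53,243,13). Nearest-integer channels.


Multiply: C = A×B/255, rounded to nearest integer
R: 158×53/255 = 8374/255 ≈ 32.839 → 33
G: 174×243/255 = 42282/255 ≈ 165.812 → 166
B: 42×13/255 = 546/255 ≈ 2.141 → 2
= RGB(33, 166, 2)


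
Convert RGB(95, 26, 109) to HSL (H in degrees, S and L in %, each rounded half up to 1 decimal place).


Normalize: R'=95/255≈0.3725, G'=26/255≈0.1020, B'=109/255≈0.4275
Max=109/255, Min=26/255, Δ=Max-Min=83/255
L = (Max+Min)/2 = (109+26)/510 = 135/510 = 0.26470… → L = 26.5%
L ≤ 0.5 → S = Δ/(Max+Min) = 83/(109+26) = 83/135 = 0.61481… → S = 61.5%
(the 1/255 factors cancel in S and H, so raw channel differences can be used)
Max is B' → H = 60 × ((R-G)/Δ + 4) = 60 × ((95-26)/83 + 4)
  69/83 + 4 = 0.8313… + 4 = 4.8313…
  H = 60 × 4.8313… = 289.879…° → H = 289.9°
= HSL(289.9°, 61.5%, 26.5%)


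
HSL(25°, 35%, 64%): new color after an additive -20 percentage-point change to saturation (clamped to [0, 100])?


Original S = 35%
Adjustment = -20 percentage points
New S = 35 + (-20) = 15
Clamp to [0, 100] → 15
= HSL(25°, 15%, 64%)


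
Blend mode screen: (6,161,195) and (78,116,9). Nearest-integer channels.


Screen: C = 255 - (255-A)×(255-B)/255, rounded to nearest integer
R: 255 - (255-6)×(255-78)/255 = 255 - 44073/255 ≈ 255 - 172.835 = 82.165 → 82
G: 255 - (255-161)×(255-116)/255 = 255 - 13066/255 ≈ 255 - 51.239 = 203.761 → 204
B: 255 - (255-195)×(255-9)/255 = 255 - 14760/255 ≈ 255 - 57.882 = 197.118 → 197
= RGB(82, 204, 197)


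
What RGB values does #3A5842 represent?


3A → 58 (R)
58 → 88 (G)
42 → 66 (B)
= RGB(58, 88, 66)


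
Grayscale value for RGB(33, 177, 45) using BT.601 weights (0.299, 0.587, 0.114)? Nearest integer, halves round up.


Gray = 0.299×R + 0.587×G + 0.114×B
Gray = 0.299×33 + 0.587×177 + 0.114×45
Gray = 9.867 + 103.899 + 5.130
Gray = 118.896 → round half up → 119
Gray = 119


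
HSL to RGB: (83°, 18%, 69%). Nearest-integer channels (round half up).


H=83°, S=0.18, L=0.69
C = (1-|2L-1|)×S = (1-|0.38|)×0.18 = 0.1116
H' = H/60 = 83/60 ≈ 1.3833; X = C×(1-|H' mod 2 - 1|) = 0.06882
m = L - C/2 = 0.69 - 0.0558 = 0.6342
Sector ⌊H'⌋ = 1 → (R',G',B') = (0.06882, 0.1116, 0.0)
RGB = ((R'+m)×255, (G'+m)×255, (B'+m)×255) = (179.2701, 190.179, 161.721)
Round half up → RGB(179, 190, 162)


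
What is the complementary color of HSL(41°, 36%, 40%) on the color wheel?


Complement = opposite side of color wheel = hue + 180°
H' = (41 + 180) mod 360 = 221°
S and L unchanged.
= HSL(221°, 36%, 40%)


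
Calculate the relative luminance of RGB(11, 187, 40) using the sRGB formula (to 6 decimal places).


Linearize each channel (sRGB transfer function): c = v/255; c_lin = c/12.92 if c ≤ 0.04045, else ((c+0.055)/1.055)^2.4
  R: 11/255 ≈ 0.043137 > 0.04045 → ((0.043137+0.055)/1.055)^2.4 ≈ 0.003347
  G: 187/255 ≈ 0.733333 > 0.04045 → ((0.733333+0.055)/1.055)^2.4 ≈ 0.496933
  B: 40/255 ≈ 0.156863 > 0.04045 → ((0.156863+0.055)/1.055)^2.4 ≈ 0.021219
R_lin = 0.003347, G_lin = 0.496933, B_lin = 0.021219
L = 0.2126×R + 0.7152×G + 0.0722×B
L = 0.2126×0.003347 + 0.7152×0.496933 + 0.0722×0.021219
L ≈ 0.357650


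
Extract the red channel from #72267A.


Color: #72267A
R = 72 = 114
G = 26 = 38
B = 7A = 122
Red = 114


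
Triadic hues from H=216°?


Triadic: equally spaced at 120° intervals
H1 = 216°
H2 = (216 + 120) mod 360 = 336°
H3 = (216 + 240) mod 360 = 96°
Triadic = 216°, 336°, 96°


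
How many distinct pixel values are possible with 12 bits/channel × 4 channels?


Total bits = 12 bits/channel × 4 channels = 48 bits
Distinct pixel values = 2^48
= 281,474,976,710,656 pixel values


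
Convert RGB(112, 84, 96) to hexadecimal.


R = 112 → 70 (hex)
G = 84 → 54 (hex)
B = 96 → 60 (hex)
Hex = #705460


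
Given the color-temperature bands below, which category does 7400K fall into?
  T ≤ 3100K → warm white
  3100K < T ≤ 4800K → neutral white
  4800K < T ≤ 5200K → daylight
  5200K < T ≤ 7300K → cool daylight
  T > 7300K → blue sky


Temperature: 7400K
7400K > 7300K → blue sky
Classification: blue sky


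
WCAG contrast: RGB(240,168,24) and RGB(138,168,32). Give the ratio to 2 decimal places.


Linearize each sRGB channel c=v/255: c/12.92 if c ≤ 0.04045 else ((c+0.055)/1.055)^2.4
L = 0.2126×R_lin + 0.7152×G_lin + 0.0722×B_lin
Color 1 (240,168,24):
  R=240: 240/255≈0.9412 > 0.04045 → ((0.9412+0.055)/1.055)^2.4 ≈ 0.87137
  G=168: 168/255≈0.6588 > 0.04045 → ((0.6588+0.055)/1.055)^2.4 ≈ 0.39157
  B=24: 24/255≈0.0941 > 0.04045 → ((0.0941+0.055)/1.055)^2.4 ≈ 0.00913
  L1 = 0.2126×0.87137 + 0.7152×0.39157 + 0.0722×0.00913 ≈ 0.46596
Color 2 (138,168,32):
  R=138: 138/255≈0.5412 > 0.04045 → ((0.5412+0.055)/1.055)^2.4 ≈ 0.25415
  G=168: 168/255≈0.6588 > 0.04045 → ((0.6588+0.055)/1.055)^2.4 ≈ 0.39157
  B=32: 32/255≈0.1255 > 0.04045 → ((0.1255+0.055)/1.055)^2.4 ≈ 0.01444
  L2 = 0.2126×0.25415 + 0.7152×0.39157 + 0.0722×0.01444 ≈ 0.33513
Lighter = 0.46596, Darker = 0.33513
Ratio = (L_lighter + 0.05) / (L_darker + 0.05)
Ratio = (0.46596 + 0.05) / (0.33513 + 0.05) = 0.51596 / 0.38513 ≈ 1.3397
Ratio ≈ 1.34:1


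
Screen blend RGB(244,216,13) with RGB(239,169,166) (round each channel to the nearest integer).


Screen: C = 255 - (255-A)×(255-B)/255, rounded to nearest integer
R: 255 - (255-244)×(255-239)/255 = 255 - 176/255 ≈ 255 - 0.690 = 254.310 → 254
G: 255 - (255-216)×(255-169)/255 = 255 - 3354/255 ≈ 255 - 13.153 = 241.847 → 242
B: 255 - (255-13)×(255-166)/255 = 255 - 21538/255 ≈ 255 - 84.463 = 170.537 → 171
= RGB(254, 242, 171)


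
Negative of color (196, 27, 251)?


Invert: (255-R, 255-G, 255-B)
R: 255-196 = 59
G: 255-27 = 228
B: 255-251 = 4
= RGB(59, 228, 4)


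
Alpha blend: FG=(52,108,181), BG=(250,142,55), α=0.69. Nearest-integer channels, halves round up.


C = α×F + (1-α)×B, with 1-α = 0.31
R: 0.69×52 + 0.31×250 = 35.88 + 77.50 = 113.38 → 113
G: 0.69×108 + 0.31×142 = 74.52 + 44.02 = 118.54 → 119
B: 0.69×181 + 0.31×55 = 124.89 + 17.05 = 141.94 → 142
= RGB(113, 119, 142)


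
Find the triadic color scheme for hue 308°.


Triadic: equally spaced at 120° intervals
H1 = 308°
H2 = (308 + 120) mod 360 = 68°
H3 = (308 + 240) mod 360 = 188°
Triadic = 308°, 68°, 188°


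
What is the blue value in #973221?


Color: #973221
R = 97 = 151
G = 32 = 50
B = 21 = 33
Blue = 33


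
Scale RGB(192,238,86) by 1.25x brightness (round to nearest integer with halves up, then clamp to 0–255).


Multiply each channel by 1.25, round half up, clamp to [0, 255]
R: 192×1.25 = 240
G: 238×1.25 = 297.5 → round → 298 → clamp → 255
B: 86×1.25 = 107.5 → round → 108
= RGB(240, 255, 108)


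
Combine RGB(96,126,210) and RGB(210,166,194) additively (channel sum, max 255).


Additive: each channel = min(255, C₁+C₂)
R: 96+210 = 306 → 255
G: 126+166 = 292 → 255
B: 210+194 = 404 → 255
= RGB(255, 255, 255)


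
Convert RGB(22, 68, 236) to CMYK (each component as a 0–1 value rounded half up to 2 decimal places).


R'=22/255≈0.0863, G'=68/255≈0.2667, B'=236/255≈0.9255
K = 1 - max(R',G',B') = 1 - 236/255 = 19/255 = 0.07450… → 0.07
(1-R'-K)/(1-K) simplifies to (max-R)/max with max = 236:
C = (236-22)/236 = 214/236 = 0.90677… → 0.91
M = (236-68)/236 = 168/236 = 0.71186… → 0.71
Y = (236-236)/236 = 0/236 = 0 → 0.00
= CMYK(0.91, 0.71, 0.00, 0.07)


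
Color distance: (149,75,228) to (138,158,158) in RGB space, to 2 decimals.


d = √[(R₁-R₂)² + (G₁-G₂)² + (B₁-B₂)²]
d = √[(149-138)² + (75-158)² + (228-158)²]
d = √[121 + 6889 + 4900]
d = √11910
d ≈ 109.13


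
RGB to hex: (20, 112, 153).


R = 20 → 14 (hex)
G = 112 → 70 (hex)
B = 153 → 99 (hex)
Hex = #147099


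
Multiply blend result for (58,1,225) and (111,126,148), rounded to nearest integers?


Multiply: C = A×B/255, rounded to nearest integer
R: 58×111/255 = 6438/255 ≈ 25.247 → 25
G: 1×126/255 = 126/255 ≈ 0.494 → 0
B: 225×148/255 = 33300/255 ≈ 130.588 → 131
= RGB(25, 0, 131)


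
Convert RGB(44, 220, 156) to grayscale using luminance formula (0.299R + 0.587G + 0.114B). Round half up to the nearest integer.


Gray = 0.299×R + 0.587×G + 0.114×B
Gray = 0.299×44 + 0.587×220 + 0.114×156
Gray = 13.156 + 129.140 + 17.784
Gray = 160.080 → round half up → 160
Gray = 160


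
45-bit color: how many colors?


Colors = 2^bits = 2^45
= 35,184,372,088,832 colors


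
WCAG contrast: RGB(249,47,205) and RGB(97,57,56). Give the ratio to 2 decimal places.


Linearize each sRGB channel c=v/255: c/12.92 if c ≤ 0.04045 else ((c+0.055)/1.055)^2.4
L = 0.2126×R_lin + 0.7152×G_lin + 0.0722×B_lin
Color 1 (249,47,205):
  R=249: 249/255≈0.9765 > 0.04045 → ((0.9765+0.055)/1.055)^2.4 ≈ 0.94731
  G=47: 47/255≈0.1843 > 0.04045 → ((0.1843+0.055)/1.055)^2.4 ≈ 0.02843
  B=205: 205/255≈0.8039 > 0.04045 → ((0.8039+0.055)/1.055)^2.4 ≈ 0.61050
  L1 = 0.2126×0.94731 + 0.7152×0.02843 + 0.0722×0.61050 ≈ 0.26581
Color 2 (97,57,56):
  R=97: 97/255≈0.3804 > 0.04045 → ((0.3804+0.055)/1.055)^2.4 ≈ 0.11954
  G=57: 57/255≈0.2235 > 0.04045 → ((0.2235+0.055)/1.055)^2.4 ≈ 0.04092
  B=56: 56/255≈0.2196 > 0.04045 → ((0.2196+0.055)/1.055)^2.4 ≈ 0.03955
  L2 = 0.2126×0.11954 + 0.7152×0.04092 + 0.0722×0.03955 ≈ 0.05753
Lighter = 0.26581, Darker = 0.05753
Ratio = (L_lighter + 0.05) / (L_darker + 0.05)
Ratio = (0.26581 + 0.05) / (0.05753 + 0.05) = 0.31581 / 0.10753 ≈ 2.9369
Ratio ≈ 2.94:1


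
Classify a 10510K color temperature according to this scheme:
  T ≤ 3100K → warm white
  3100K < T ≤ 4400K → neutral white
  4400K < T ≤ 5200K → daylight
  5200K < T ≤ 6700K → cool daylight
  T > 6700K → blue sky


Temperature: 10510K
10510K > 6700K → blue sky
Classification: blue sky


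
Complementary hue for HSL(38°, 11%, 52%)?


Complement = opposite side of color wheel = hue + 180°
H' = (38 + 180) mod 360 = 218°
S and L unchanged.
= HSL(218°, 11%, 52%)


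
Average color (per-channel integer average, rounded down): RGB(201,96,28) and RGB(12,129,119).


Midpoint: each channel = ⌊(C₁+C₂)/2⌋
R: ⌊(201+12)/2⌋ = 106
G: ⌊(96+129)/2⌋ = 112
B: ⌊(28+119)/2⌋ = 73
= RGB(106, 112, 73)


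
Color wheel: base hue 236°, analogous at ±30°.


Base hue: 236°
Left analog: (236 - 30) mod 360 = 206°
Right analog: (236 + 30) mod 360 = 266°
Analogous hues = 206° and 266°


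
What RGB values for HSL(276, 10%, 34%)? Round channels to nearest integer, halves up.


H=276°, S=0.10, L=0.34
C = (1-|2L-1|)×S = (1-|-0.32|)×0.10 = 0.068
H' = H/60 = 276/60 ≈ 4.6000; X = C×(1-|H' mod 2 - 1|) = 0.0408
m = L - C/2 = 0.34 - 0.034 = 0.306
Sector ⌊H'⌋ = 4 → (R',G',B') = (0.0408, 0.0, 0.068)
RGB = ((R'+m)×255, (G'+m)×255, (B'+m)×255) = (88.434, 78.03, 95.37)
Round half up → RGB(88, 78, 95)


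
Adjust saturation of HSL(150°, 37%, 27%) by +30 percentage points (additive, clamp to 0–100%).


Original S = 37%
Adjustment = +30 percentage points
New S = 37 + (30) = 67
Clamp to [0, 100] → 67
= HSL(150°, 67%, 27%)


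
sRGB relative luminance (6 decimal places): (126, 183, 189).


Linearize each channel (sRGB transfer function): c = v/255; c_lin = c/12.92 if c ≤ 0.04045, else ((c+0.055)/1.055)^2.4
  R: 126/255 ≈ 0.494118 > 0.04045 → ((0.494118+0.055)/1.055)^2.4 ≈ 0.208637
  G: 183/255 ≈ 0.717647 > 0.04045 → ((0.717647+0.055)/1.055)^2.4 ≈ 0.473531
  B: 189/255 ≈ 0.741176 > 0.04045 → ((0.741176+0.055)/1.055)^2.4 ≈ 0.508881
R_lin = 0.208637, G_lin = 0.473531, B_lin = 0.508881
L = 0.2126×R + 0.7152×G + 0.0722×B
L = 0.2126×0.208637 + 0.7152×0.473531 + 0.0722×0.508881
L ≈ 0.419767


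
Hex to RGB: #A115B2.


A1 → 161 (R)
15 → 21 (G)
B2 → 178 (B)
= RGB(161, 21, 178)


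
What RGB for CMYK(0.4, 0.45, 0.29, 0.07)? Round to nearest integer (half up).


R = 255 × (1-C) × (1-K) = 255 × 0.60 × 0.93 = 142.29 → 142
G = 255 × (1-M) × (1-K) = 255 × 0.55 × 0.93 = 130.4325 → 130
B = 255 × (1-Y) × (1-K) = 255 × 0.71 × 0.93 = 168.3765 → 168
= RGB(142, 130, 168)


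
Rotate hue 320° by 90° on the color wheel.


New hue = (H + rotation) mod 360
New hue = (320 + 90) mod 360
= 410 mod 360
= 50°


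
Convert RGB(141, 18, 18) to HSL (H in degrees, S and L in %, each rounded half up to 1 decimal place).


Normalize: R'=141/255≈0.5529, G'=18/255≈0.0706, B'=18/255≈0.0706
Max=141/255, Min=18/255, Δ=Max-Min=123/255
L = (Max+Min)/2 = (141+18)/510 = 159/510 = 0.31176… → L = 31.2%
L ≤ 0.5 → S = Δ/(Max+Min) = 123/(141+18) = 123/159 = 0.77358… → S = 77.4%
(the 1/255 factors cancel in S and H, so raw channel differences can be used)
Max is R' → H = 60 × (((G-B)/Δ) mod 6) = 60 × (((18-18)/123) mod 6)
  0/123 = 0
  H = 60 × 0 = 0° → H = 0.0°
= HSL(0.0°, 77.4%, 31.2%)


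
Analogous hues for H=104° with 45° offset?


Base hue: 104°
Left analog: (104 - 45) mod 360 = 59°
Right analog: (104 + 45) mod 360 = 149°
Analogous hues = 59° and 149°


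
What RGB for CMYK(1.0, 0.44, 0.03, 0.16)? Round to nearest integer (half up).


R = 255 × (1-C) × (1-K) = 255 × 0.00 × 0.84 = 0
G = 255 × (1-M) × (1-K) = 255 × 0.56 × 0.84 = 119.952 → 120
B = 255 × (1-Y) × (1-K) = 255 × 0.97 × 0.84 = 207.774 → 208
= RGB(0, 120, 208)


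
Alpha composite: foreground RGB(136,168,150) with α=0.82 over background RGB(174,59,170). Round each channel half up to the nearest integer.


C = α×F + (1-α)×B, with 1-α = 0.18
R: 0.82×136 + 0.18×174 = 111.52 + 31.32 = 142.84 → 143
G: 0.82×168 + 0.18×59 = 137.76 + 10.62 = 148.38 → 148
B: 0.82×150 + 0.18×170 = 123.00 + 30.60 = 153.60 → 154
= RGB(143, 148, 154)


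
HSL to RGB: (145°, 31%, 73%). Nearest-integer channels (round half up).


H=145°, S=0.31, L=0.73
C = (1-|2L-1|)×S = (1-|0.46|)×0.31 = 0.1674
H' = H/60 = 145/60 ≈ 2.4167; X = C×(1-|H' mod 2 - 1|) = 0.06975
m = L - C/2 = 0.73 - 0.0837 = 0.6463
Sector ⌊H'⌋ = 2 → (R',G',B') = (0.0, 0.1674, 0.06975)
RGB = ((R'+m)×255, (G'+m)×255, (B'+m)×255) = (164.8065, 207.4935, 182.59275)
Round half up → RGB(165, 207, 183)


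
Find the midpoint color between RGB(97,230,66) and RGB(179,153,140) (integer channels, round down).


Midpoint: each channel = ⌊(C₁+C₂)/2⌋
R: ⌊(97+179)/2⌋ = 138
G: ⌊(230+153)/2⌋ = 191
B: ⌊(66+140)/2⌋ = 103
= RGB(138, 191, 103)


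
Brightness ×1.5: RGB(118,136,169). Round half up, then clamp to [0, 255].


Multiply each channel by 1.5, round half up, clamp to [0, 255]
R: 118×1.5 = 177
G: 136×1.5 = 204
B: 169×1.5 = 253.5 → round → 254
= RGB(177, 204, 254)


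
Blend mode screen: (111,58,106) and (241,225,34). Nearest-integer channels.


Screen: C = 255 - (255-A)×(255-B)/255, rounded to nearest integer
R: 255 - (255-111)×(255-241)/255 = 255 - 2016/255 ≈ 255 - 7.906 = 247.094 → 247
G: 255 - (255-58)×(255-225)/255 = 255 - 5910/255 ≈ 255 - 23.176 = 231.824 → 232
B: 255 - (255-106)×(255-34)/255 = 255 - 32929/255 ≈ 255 - 129.133 = 125.867 → 126
= RGB(247, 232, 126)


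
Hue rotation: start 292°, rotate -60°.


New hue = (H + rotation) mod 360
New hue = (292 -60) mod 360
= 232 mod 360
= 232°


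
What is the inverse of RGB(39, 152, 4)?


Invert: (255-R, 255-G, 255-B)
R: 255-39 = 216
G: 255-152 = 103
B: 255-4 = 251
= RGB(216, 103, 251)


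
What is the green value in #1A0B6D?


Color: #1A0B6D
R = 1A = 26
G = 0B = 11
B = 6D = 109
Green = 11


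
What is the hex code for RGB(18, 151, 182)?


R = 18 → 12 (hex)
G = 151 → 97 (hex)
B = 182 → B6 (hex)
Hex = #1297B6


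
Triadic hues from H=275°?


Triadic: equally spaced at 120° intervals
H1 = 275°
H2 = (275 + 120) mod 360 = 35°
H3 = (275 + 240) mod 360 = 155°
Triadic = 275°, 35°, 155°


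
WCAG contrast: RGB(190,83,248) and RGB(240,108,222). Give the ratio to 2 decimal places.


Linearize each sRGB channel c=v/255: c/12.92 if c ≤ 0.04045 else ((c+0.055)/1.055)^2.4
L = 0.2126×R_lin + 0.7152×G_lin + 0.0722×B_lin
Color 1 (190,83,248):
  R=190: 190/255≈0.7451 > 0.04045 → ((0.7451+0.055)/1.055)^2.4 ≈ 0.51492
  G=83: 83/255≈0.3255 > 0.04045 → ((0.3255+0.055)/1.055)^2.4 ≈ 0.08650
  B=248: 248/255≈0.9725 > 0.04045 → ((0.9725+0.055)/1.055)^2.4 ≈ 0.93869
  L1 = 0.2126×0.51492 + 0.7152×0.08650 + 0.0722×0.93869 ≈ 0.23911
Color 2 (240,108,222):
  R=240: 240/255≈0.9412 > 0.04045 → ((0.9412+0.055)/1.055)^2.4 ≈ 0.87137
  G=108: 108/255≈0.4235 > 0.04045 → ((0.4235+0.055)/1.055)^2.4 ≈ 0.14996
  B=222: 222/255≈0.8706 > 0.04045 → ((0.8706+0.055)/1.055)^2.4 ≈ 0.73046
  L2 = 0.2126×0.87137 + 0.7152×0.14996 + 0.0722×0.73046 ≈ 0.34524
Lighter = 0.34524, Darker = 0.23911
Ratio = (L_lighter + 0.05) / (L_darker + 0.05)
Ratio = (0.34524 + 0.05) / (0.23911 + 0.05) = 0.39524 / 0.28911 ≈ 1.3671
Ratio ≈ 1.37:1


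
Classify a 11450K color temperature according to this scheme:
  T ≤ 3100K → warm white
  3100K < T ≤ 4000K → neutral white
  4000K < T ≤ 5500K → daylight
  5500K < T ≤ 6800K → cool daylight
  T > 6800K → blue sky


Temperature: 11450K
11450K > 6800K → blue sky
Classification: blue sky


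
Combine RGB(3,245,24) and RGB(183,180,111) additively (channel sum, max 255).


Additive: each channel = min(255, C₁+C₂)
R: 3+183 = 186 → 186
G: 245+180 = 425 → 255
B: 24+111 = 135 → 135
= RGB(186, 255, 135)


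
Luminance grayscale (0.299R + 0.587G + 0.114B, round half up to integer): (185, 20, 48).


Gray = 0.299×R + 0.587×G + 0.114×B
Gray = 0.299×185 + 0.587×20 + 0.114×48
Gray = 55.315 + 11.740 + 5.472
Gray = 72.527 → round half up → 73
Gray = 73


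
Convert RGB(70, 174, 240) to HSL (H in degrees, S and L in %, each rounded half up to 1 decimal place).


Normalize: R'=70/255≈0.2745, G'=174/255≈0.6824, B'=240/255≈0.9412
Max=240/255, Min=70/255, Δ=Max-Min=170/255
L = (Max+Min)/2 = (240+70)/510 = 310/510 = 0.60784… → L = 60.8%
L > 0.5 → S = Δ/(2-Max-Min) = 170/(510-240-70) = 170/200 = 0.85 → S = 85.0%
(the 1/255 factors cancel in S and H, so raw channel differences can be used)
Max is B' → H = 60 × ((R-G)/Δ + 4) = 60 × ((70-174)/170 + 4)
  -104/170 + 4 = -0.6117… + 4 = 3.3882…
  H = 60 × 3.3882… = 203.294…° → H = 203.3°
= HSL(203.3°, 85.0%, 60.8%)


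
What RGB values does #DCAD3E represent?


DC → 220 (R)
AD → 173 (G)
3E → 62 (B)
= RGB(220, 173, 62)


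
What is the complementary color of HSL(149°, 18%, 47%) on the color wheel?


Complement = opposite side of color wheel = hue + 180°
H' = (149 + 180) mod 360 = 329°
S and L unchanged.
= HSL(329°, 18%, 47%)


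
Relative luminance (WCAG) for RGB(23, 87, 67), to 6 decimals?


Linearize each channel (sRGB transfer function): c = v/255; c_lin = c/12.92 if c ≤ 0.04045, else ((c+0.055)/1.055)^2.4
  R: 23/255 ≈ 0.090196 > 0.04045 → ((0.090196+0.055)/1.055)^2.4 ≈ 0.008568
  G: 87/255 ≈ 0.341176 > 0.04045 → ((0.341176+0.055)/1.055)^2.4 ≈ 0.095307
  B: 67/255 ≈ 0.262745 > 0.04045 → ((0.262745+0.055)/1.055)^2.4 ≈ 0.056128
R_lin = 0.008568, G_lin = 0.095307, B_lin = 0.056128
L = 0.2126×R + 0.7152×G + 0.0722×B
L = 0.2126×0.008568 + 0.7152×0.095307 + 0.0722×0.056128
L ≈ 0.074038


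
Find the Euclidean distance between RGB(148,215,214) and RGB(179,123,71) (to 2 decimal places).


d = √[(R₁-R₂)² + (G₁-G₂)² + (B₁-B₂)²]
d = √[(148-179)² + (215-123)² + (214-71)²]
d = √[961 + 8464 + 20449]
d = √29874
d ≈ 172.84


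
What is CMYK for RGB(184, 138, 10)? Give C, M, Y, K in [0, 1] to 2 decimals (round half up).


R'=184/255≈0.7216, G'=138/255≈0.5412, B'=10/255≈0.0392
K = 1 - max(R',G',B') = 1 - 184/255 = 71/255 = 0.27843… → 0.28
(1-R'-K)/(1-K) simplifies to (max-R)/max with max = 184:
C = (184-184)/184 = 0/184 = 0 → 0.00
M = (184-138)/184 = 46/184 = 0.25 → 0.25
Y = (184-10)/184 = 174/184 = 0.94565… → 0.95
= CMYK(0.00, 0.25, 0.95, 0.28)


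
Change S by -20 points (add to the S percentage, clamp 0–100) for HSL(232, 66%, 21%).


Original S = 66%
Adjustment = -20 percentage points
New S = 66 + (-20) = 46
Clamp to [0, 100] → 46
= HSL(232°, 46%, 21%)


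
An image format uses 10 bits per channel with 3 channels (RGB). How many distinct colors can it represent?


Total bits = 10 bits/channel × 3 channels = 30 bits
Distinct colors = 2^30
= 1,073,741,824 colors


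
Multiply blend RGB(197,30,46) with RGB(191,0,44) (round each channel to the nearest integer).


Multiply: C = A×B/255, rounded to nearest integer
R: 197×191/255 = 37627/255 ≈ 147.557 → 148
G: 30×0/255 = 0/255 ≈ 0.000 → 0
B: 46×44/255 = 2024/255 ≈ 7.937 → 8
= RGB(148, 0, 8)


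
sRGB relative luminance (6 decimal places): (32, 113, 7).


Linearize each channel (sRGB transfer function): c = v/255; c_lin = c/12.92 if c ≤ 0.04045, else ((c+0.055)/1.055)^2.4
  R: 32/255 ≈ 0.125490 > 0.04045 → ((0.125490+0.055)/1.055)^2.4 ≈ 0.014444
  G: 113/255 ≈ 0.443137 > 0.04045 → ((0.443137+0.055)/1.055)^2.4 ≈ 0.165132
  B: 7/255 ≈ 0.027451 ≤ 0.04045 → 0.027451/12.92 ≈ 0.002125
R_lin = 0.014444, G_lin = 0.165132, B_lin = 0.002125
L = 0.2126×R + 0.7152×G + 0.0722×B
L = 0.2126×0.014444 + 0.7152×0.165132 + 0.0722×0.002125
L ≈ 0.121327


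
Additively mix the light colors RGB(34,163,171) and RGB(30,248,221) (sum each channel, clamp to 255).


Additive: each channel = min(255, C₁+C₂)
R: 34+30 = 64 → 64
G: 163+248 = 411 → 255
B: 171+221 = 392 → 255
= RGB(64, 255, 255)


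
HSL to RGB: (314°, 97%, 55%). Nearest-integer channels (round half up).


H=314°, S=0.97, L=0.55
C = (1-|2L-1|)×S = (1-|0.10|)×0.97 = 0.873
H' = H/60 = 314/60 ≈ 5.2333; X = C×(1-|H' mod 2 - 1|) = 0.6693
m = L - C/2 = 0.55 - 0.4365 = 0.1135
Sector ⌊H'⌋ = 5 → (R',G',B') = (0.873, 0.0, 0.6693)
RGB = ((R'+m)×255, (G'+m)×255, (B'+m)×255) = (251.5575, 28.9425, 199.614)
Round half up → RGB(252, 29, 200)


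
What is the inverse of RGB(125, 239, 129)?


Invert: (255-R, 255-G, 255-B)
R: 255-125 = 130
G: 255-239 = 16
B: 255-129 = 126
= RGB(130, 16, 126)


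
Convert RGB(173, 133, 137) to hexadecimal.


R = 173 → AD (hex)
G = 133 → 85 (hex)
B = 137 → 89 (hex)
Hex = #AD8589


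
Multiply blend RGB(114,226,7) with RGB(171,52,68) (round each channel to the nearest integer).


Multiply: C = A×B/255, rounded to nearest integer
R: 114×171/255 = 19494/255 ≈ 76.447 → 76
G: 226×52/255 = 11752/255 ≈ 46.086 → 46
B: 7×68/255 = 476/255 ≈ 1.867 → 2
= RGB(76, 46, 2)


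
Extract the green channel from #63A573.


Color: #63A573
R = 63 = 99
G = A5 = 165
B = 73 = 115
Green = 165


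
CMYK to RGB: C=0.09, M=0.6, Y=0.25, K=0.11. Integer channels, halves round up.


R = 255 × (1-C) × (1-K) = 255 × 0.91 × 0.89 = 206.5245 → 207
G = 255 × (1-M) × (1-K) = 255 × 0.40 × 0.89 = 90.78 → 91
B = 255 × (1-Y) × (1-K) = 255 × 0.75 × 0.89 = 170.2125 → 170
= RGB(207, 91, 170)
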